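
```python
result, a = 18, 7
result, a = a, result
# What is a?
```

Answer: 18

Derivation:
Trace (tracking a):
result, a = (18, 7)  # -> result = 18, a = 7
result, a = (a, result)  # -> result = 7, a = 18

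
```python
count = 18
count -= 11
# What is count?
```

Answer: 7

Derivation:
Trace (tracking count):
count = 18  # -> count = 18
count -= 11  # -> count = 7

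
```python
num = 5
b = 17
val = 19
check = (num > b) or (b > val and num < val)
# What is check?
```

Answer: False

Derivation:
Trace (tracking check):
num = 5  # -> num = 5
b = 17  # -> b = 17
val = 19  # -> val = 19
check = num > b or (b > val and num < val)  # -> check = False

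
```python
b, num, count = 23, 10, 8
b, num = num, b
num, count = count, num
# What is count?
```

Trace (tracking count):
b, num, count = (23, 10, 8)  # -> b = 23, num = 10, count = 8
b, num = (num, b)  # -> b = 10, num = 23
num, count = (count, num)  # -> num = 8, count = 23

Answer: 23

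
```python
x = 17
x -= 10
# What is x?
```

Trace (tracking x):
x = 17  # -> x = 17
x -= 10  # -> x = 7

Answer: 7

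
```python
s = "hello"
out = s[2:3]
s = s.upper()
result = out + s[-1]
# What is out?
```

Trace (tracking out):
s = 'hello'  # -> s = 'hello'
out = s[2:3]  # -> out = 'l'
s = s.upper()  # -> s = 'HELLO'
result = out + s[-1]  # -> result = 'lO'

Answer: 'l'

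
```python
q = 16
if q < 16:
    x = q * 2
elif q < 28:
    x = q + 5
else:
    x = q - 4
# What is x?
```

Trace (tracking x):
q = 16  # -> q = 16
if q < 16:  # condition is False
elif q < 28:  # condition is True
    x = q + 5  # -> x = 21

Answer: 21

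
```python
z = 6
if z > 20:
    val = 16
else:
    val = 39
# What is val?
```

Trace (tracking val):
z = 6  # -> z = 6
if z > 20:  # condition is False
else:
    val = 39  # -> val = 39

Answer: 39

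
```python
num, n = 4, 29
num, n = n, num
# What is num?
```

Trace (tracking num):
num, n = (4, 29)  # -> num = 4, n = 29
num, n = (n, num)  # -> num = 29, n = 4

Answer: 29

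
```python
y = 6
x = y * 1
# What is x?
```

Answer: 6

Derivation:
Trace (tracking x):
y = 6  # -> y = 6
x = y * 1  # -> x = 6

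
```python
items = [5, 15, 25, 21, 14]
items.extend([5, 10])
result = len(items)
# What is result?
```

Answer: 7

Derivation:
Trace (tracking result):
items = [5, 15, 25, 21, 14]  # -> items = [5, 15, 25, 21, 14]
items.extend([5, 10])  # -> items = [5, 15, 25, 21, 14, 5, 10]
result = len(items)  # -> result = 7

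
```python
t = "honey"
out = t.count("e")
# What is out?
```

Answer: 1

Derivation:
Trace (tracking out):
t = 'honey'  # -> t = 'honey'
out = t.count('e')  # -> out = 1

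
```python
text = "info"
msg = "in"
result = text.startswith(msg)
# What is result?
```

Trace (tracking result):
text = 'info'  # -> text = 'info'
msg = 'in'  # -> msg = 'in'
result = text.startswith(msg)  # -> result = True

Answer: True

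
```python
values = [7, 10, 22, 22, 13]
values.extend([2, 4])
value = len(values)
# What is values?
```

Trace (tracking values):
values = [7, 10, 22, 22, 13]  # -> values = [7, 10, 22, 22, 13]
values.extend([2, 4])  # -> values = [7, 10, 22, 22, 13, 2, 4]
value = len(values)  # -> value = 7

Answer: [7, 10, 22, 22, 13, 2, 4]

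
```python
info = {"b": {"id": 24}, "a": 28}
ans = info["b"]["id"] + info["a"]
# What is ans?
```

Answer: 52

Derivation:
Trace (tracking ans):
info = {'b': {'id': 24}, 'a': 28}  # -> info = {'b': {'id': 24}, 'a': 28}
ans = info['b']['id'] + info['a']  # -> ans = 52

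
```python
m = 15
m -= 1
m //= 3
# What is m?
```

Trace (tracking m):
m = 15  # -> m = 15
m -= 1  # -> m = 14
m //= 3  # -> m = 4

Answer: 4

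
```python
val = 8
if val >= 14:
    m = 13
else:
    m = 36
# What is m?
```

Trace (tracking m):
val = 8  # -> val = 8
if val >= 14:  # condition is False
else:
    m = 36  # -> m = 36

Answer: 36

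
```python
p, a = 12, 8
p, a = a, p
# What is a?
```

Answer: 12

Derivation:
Trace (tracking a):
p, a = (12, 8)  # -> p = 12, a = 8
p, a = (a, p)  # -> p = 8, a = 12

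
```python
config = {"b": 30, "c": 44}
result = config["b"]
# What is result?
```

Trace (tracking result):
config = {'b': 30, 'c': 44}  # -> config = {'b': 30, 'c': 44}
result = config['b']  # -> result = 30

Answer: 30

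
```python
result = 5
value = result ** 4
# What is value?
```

Answer: 625

Derivation:
Trace (tracking value):
result = 5  # -> result = 5
value = result ** 4  # -> value = 625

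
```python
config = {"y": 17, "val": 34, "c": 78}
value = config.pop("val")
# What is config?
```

Answer: {'y': 17, 'c': 78}

Derivation:
Trace (tracking config):
config = {'y': 17, 'val': 34, 'c': 78}  # -> config = {'y': 17, 'val': 34, 'c': 78}
value = config.pop('val')  # -> value = 34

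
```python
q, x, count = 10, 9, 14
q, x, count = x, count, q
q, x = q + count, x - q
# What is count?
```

Trace (tracking count):
q, x, count = (10, 9, 14)  # -> q = 10, x = 9, count = 14
q, x, count = (x, count, q)  # -> q = 9, x = 14, count = 10
q, x = (q + count, x - q)  # -> q = 19, x = 5

Answer: 10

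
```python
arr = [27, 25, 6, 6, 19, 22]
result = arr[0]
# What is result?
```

Answer: 27

Derivation:
Trace (tracking result):
arr = [27, 25, 6, 6, 19, 22]  # -> arr = [27, 25, 6, 6, 19, 22]
result = arr[0]  # -> result = 27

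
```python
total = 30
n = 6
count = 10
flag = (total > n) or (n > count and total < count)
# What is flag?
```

Trace (tracking flag):
total = 30  # -> total = 30
n = 6  # -> n = 6
count = 10  # -> count = 10
flag = total > n or (n > count and total < count)  # -> flag = True

Answer: True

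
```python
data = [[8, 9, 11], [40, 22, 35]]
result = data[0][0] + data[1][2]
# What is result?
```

Trace (tracking result):
data = [[8, 9, 11], [40, 22, 35]]  # -> data = [[8, 9, 11], [40, 22, 35]]
result = data[0][0] + data[1][2]  # -> result = 43

Answer: 43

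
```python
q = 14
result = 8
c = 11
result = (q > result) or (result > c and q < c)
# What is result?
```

Trace (tracking result):
q = 14  # -> q = 14
result = 8  # -> result = 8
c = 11  # -> c = 11
result = q > result or (result > c and q < c)  # -> result = True

Answer: True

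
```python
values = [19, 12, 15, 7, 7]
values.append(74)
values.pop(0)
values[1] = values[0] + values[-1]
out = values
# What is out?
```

Trace (tracking out):
values = [19, 12, 15, 7, 7]  # -> values = [19, 12, 15, 7, 7]
values.append(74)  # -> values = [19, 12, 15, 7, 7, 74]
values.pop(0)  # -> values = [12, 15, 7, 7, 74]
values[1] = values[0] + values[-1]  # -> values = [12, 86, 7, 7, 74]
out = values  # -> out = [12, 86, 7, 7, 74]

Answer: [12, 86, 7, 7, 74]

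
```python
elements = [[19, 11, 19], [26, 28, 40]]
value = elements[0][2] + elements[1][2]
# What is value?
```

Answer: 59

Derivation:
Trace (tracking value):
elements = [[19, 11, 19], [26, 28, 40]]  # -> elements = [[19, 11, 19], [26, 28, 40]]
value = elements[0][2] + elements[1][2]  # -> value = 59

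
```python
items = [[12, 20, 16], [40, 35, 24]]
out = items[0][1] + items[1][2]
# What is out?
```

Trace (tracking out):
items = [[12, 20, 16], [40, 35, 24]]  # -> items = [[12, 20, 16], [40, 35, 24]]
out = items[0][1] + items[1][2]  # -> out = 44

Answer: 44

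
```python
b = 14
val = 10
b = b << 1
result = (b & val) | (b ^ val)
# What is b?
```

Trace (tracking b):
b = 14  # -> b = 14
val = 10  # -> val = 10
b = b << 1  # -> b = 28
result = b & val | b ^ val  # -> result = 30

Answer: 28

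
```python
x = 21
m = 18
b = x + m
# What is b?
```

Answer: 39

Derivation:
Trace (tracking b):
x = 21  # -> x = 21
m = 18  # -> m = 18
b = x + m  # -> b = 39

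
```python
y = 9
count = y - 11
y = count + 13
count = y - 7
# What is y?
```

Trace (tracking y):
y = 9  # -> y = 9
count = y - 11  # -> count = -2
y = count + 13  # -> y = 11
count = y - 7  # -> count = 4

Answer: 11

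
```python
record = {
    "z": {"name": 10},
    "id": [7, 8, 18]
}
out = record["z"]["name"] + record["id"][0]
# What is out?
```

Trace (tracking out):
record = {'z': {'name': 10}, 'id': [7, 8, 18]}  # -> record = {'z': {'name': 10}, 'id': [7, 8, 18]}
out = record['z']['name'] + record['id'][0]  # -> out = 17

Answer: 17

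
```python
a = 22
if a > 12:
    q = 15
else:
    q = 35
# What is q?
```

Trace (tracking q):
a = 22  # -> a = 22
if a > 12:  # condition is True
    q = 15  # -> q = 15

Answer: 15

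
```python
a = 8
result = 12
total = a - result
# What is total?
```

Trace (tracking total):
a = 8  # -> a = 8
result = 12  # -> result = 12
total = a - result  # -> total = -4

Answer: -4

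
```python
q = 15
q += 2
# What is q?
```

Answer: 17

Derivation:
Trace (tracking q):
q = 15  # -> q = 15
q += 2  # -> q = 17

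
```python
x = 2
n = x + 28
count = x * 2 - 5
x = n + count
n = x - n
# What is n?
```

Trace (tracking n):
x = 2  # -> x = 2
n = x + 28  # -> n = 30
count = x * 2 - 5  # -> count = -1
x = n + count  # -> x = 29
n = x - n  # -> n = -1

Answer: -1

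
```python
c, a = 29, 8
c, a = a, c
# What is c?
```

Trace (tracking c):
c, a = (29, 8)  # -> c = 29, a = 8
c, a = (a, c)  # -> c = 8, a = 29

Answer: 8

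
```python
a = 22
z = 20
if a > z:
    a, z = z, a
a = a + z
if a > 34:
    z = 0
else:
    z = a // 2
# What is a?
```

Answer: 42

Derivation:
Trace (tracking a):
a = 22  # -> a = 22
z = 20  # -> z = 20
if a > z:  # condition is True
    a, z = (z, a)  # -> a = 20, z = 22
a = a + z  # -> a = 42
if a > 34:  # condition is True
    z = 0  # -> z = 0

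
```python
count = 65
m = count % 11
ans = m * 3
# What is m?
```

Trace (tracking m):
count = 65  # -> count = 65
m = count % 11  # -> m = 10
ans = m * 3  # -> ans = 30

Answer: 10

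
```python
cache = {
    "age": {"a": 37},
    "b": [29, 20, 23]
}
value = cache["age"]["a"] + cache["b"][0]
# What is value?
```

Trace (tracking value):
cache = {'age': {'a': 37}, 'b': [29, 20, 23]}  # -> cache = {'age': {'a': 37}, 'b': [29, 20, 23]}
value = cache['age']['a'] + cache['b'][0]  # -> value = 66

Answer: 66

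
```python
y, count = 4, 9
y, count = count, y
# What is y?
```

Answer: 9

Derivation:
Trace (tracking y):
y, count = (4, 9)  # -> y = 4, count = 9
y, count = (count, y)  # -> y = 9, count = 4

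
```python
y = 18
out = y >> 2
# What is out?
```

Answer: 4

Derivation:
Trace (tracking out):
y = 18  # -> y = 18
out = y >> 2  # -> out = 4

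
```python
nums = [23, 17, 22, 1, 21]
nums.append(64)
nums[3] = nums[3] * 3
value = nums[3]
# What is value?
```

Trace (tracking value):
nums = [23, 17, 22, 1, 21]  # -> nums = [23, 17, 22, 1, 21]
nums.append(64)  # -> nums = [23, 17, 22, 1, 21, 64]
nums[3] = nums[3] * 3  # -> nums = [23, 17, 22, 3, 21, 64]
value = nums[3]  # -> value = 3

Answer: 3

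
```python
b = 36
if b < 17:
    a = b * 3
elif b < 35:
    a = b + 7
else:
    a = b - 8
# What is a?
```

Trace (tracking a):
b = 36  # -> b = 36
if b < 17:  # condition is False
elif b < 35:  # condition is False
else:
    a = b - 8  # -> a = 28

Answer: 28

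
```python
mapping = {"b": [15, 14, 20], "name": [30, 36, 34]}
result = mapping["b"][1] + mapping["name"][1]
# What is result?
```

Answer: 50

Derivation:
Trace (tracking result):
mapping = {'b': [15, 14, 20], 'name': [30, 36, 34]}  # -> mapping = {'b': [15, 14, 20], 'name': [30, 36, 34]}
result = mapping['b'][1] + mapping['name'][1]  # -> result = 50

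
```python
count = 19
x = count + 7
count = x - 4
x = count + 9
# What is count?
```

Trace (tracking count):
count = 19  # -> count = 19
x = count + 7  # -> x = 26
count = x - 4  # -> count = 22
x = count + 9  # -> x = 31

Answer: 22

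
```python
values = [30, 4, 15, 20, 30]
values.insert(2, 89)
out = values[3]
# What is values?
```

Trace (tracking values):
values = [30, 4, 15, 20, 30]  # -> values = [30, 4, 15, 20, 30]
values.insert(2, 89)  # -> values = [30, 4, 89, 15, 20, 30]
out = values[3]  # -> out = 15

Answer: [30, 4, 89, 15, 20, 30]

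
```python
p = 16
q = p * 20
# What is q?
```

Trace (tracking q):
p = 16  # -> p = 16
q = p * 20  # -> q = 320

Answer: 320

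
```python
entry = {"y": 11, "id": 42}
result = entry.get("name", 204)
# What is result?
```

Trace (tracking result):
entry = {'y': 11, 'id': 42}  # -> entry = {'y': 11, 'id': 42}
result = entry.get('name', 204)  # -> result = 204

Answer: 204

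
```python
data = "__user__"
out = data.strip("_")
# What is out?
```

Answer: 'user'

Derivation:
Trace (tracking out):
data = '__user__'  # -> data = '__user__'
out = data.strip('_')  # -> out = 'user'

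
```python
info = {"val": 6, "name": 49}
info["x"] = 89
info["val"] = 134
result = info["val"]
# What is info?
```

Answer: {'val': 134, 'name': 49, 'x': 89}

Derivation:
Trace (tracking info):
info = {'val': 6, 'name': 49}  # -> info = {'val': 6, 'name': 49}
info['x'] = 89  # -> info = {'val': 6, 'name': 49, 'x': 89}
info['val'] = 134  # -> info = {'val': 134, 'name': 49, 'x': 89}
result = info['val']  # -> result = 134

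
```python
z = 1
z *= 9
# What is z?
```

Answer: 9

Derivation:
Trace (tracking z):
z = 1  # -> z = 1
z *= 9  # -> z = 9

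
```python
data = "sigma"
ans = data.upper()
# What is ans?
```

Answer: 'SIGMA'

Derivation:
Trace (tracking ans):
data = 'sigma'  # -> data = 'sigma'
ans = data.upper()  # -> ans = 'SIGMA'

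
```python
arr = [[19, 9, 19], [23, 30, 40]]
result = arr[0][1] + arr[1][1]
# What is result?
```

Answer: 39

Derivation:
Trace (tracking result):
arr = [[19, 9, 19], [23, 30, 40]]  # -> arr = [[19, 9, 19], [23, 30, 40]]
result = arr[0][1] + arr[1][1]  # -> result = 39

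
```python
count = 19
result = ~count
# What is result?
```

Answer: -20

Derivation:
Trace (tracking result):
count = 19  # -> count = 19
result = ~count  # -> result = -20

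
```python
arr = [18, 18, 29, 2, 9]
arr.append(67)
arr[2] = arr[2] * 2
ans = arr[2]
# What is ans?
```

Answer: 58

Derivation:
Trace (tracking ans):
arr = [18, 18, 29, 2, 9]  # -> arr = [18, 18, 29, 2, 9]
arr.append(67)  # -> arr = [18, 18, 29, 2, 9, 67]
arr[2] = arr[2] * 2  # -> arr = [18, 18, 58, 2, 9, 67]
ans = arr[2]  # -> ans = 58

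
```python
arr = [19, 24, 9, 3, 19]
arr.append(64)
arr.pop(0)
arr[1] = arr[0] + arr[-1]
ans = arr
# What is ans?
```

Trace (tracking ans):
arr = [19, 24, 9, 3, 19]  # -> arr = [19, 24, 9, 3, 19]
arr.append(64)  # -> arr = [19, 24, 9, 3, 19, 64]
arr.pop(0)  # -> arr = [24, 9, 3, 19, 64]
arr[1] = arr[0] + arr[-1]  # -> arr = [24, 88, 3, 19, 64]
ans = arr  # -> ans = [24, 88, 3, 19, 64]

Answer: [24, 88, 3, 19, 64]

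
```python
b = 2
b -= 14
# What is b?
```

Trace (tracking b):
b = 2  # -> b = 2
b -= 14  # -> b = -12

Answer: -12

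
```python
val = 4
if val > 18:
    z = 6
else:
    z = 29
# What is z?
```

Trace (tracking z):
val = 4  # -> val = 4
if val > 18:  # condition is False
else:
    z = 29  # -> z = 29

Answer: 29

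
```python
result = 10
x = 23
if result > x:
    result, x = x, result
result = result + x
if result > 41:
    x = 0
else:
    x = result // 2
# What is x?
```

Trace (tracking x):
result = 10  # -> result = 10
x = 23  # -> x = 23
if result > x:  # condition is False
result = result + x  # -> result = 33
if result > 41:  # condition is False
else:
    x = result // 2  # -> x = 16

Answer: 16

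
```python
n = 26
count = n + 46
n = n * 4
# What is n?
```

Answer: 104

Derivation:
Trace (tracking n):
n = 26  # -> n = 26
count = n + 46  # -> count = 72
n = n * 4  # -> n = 104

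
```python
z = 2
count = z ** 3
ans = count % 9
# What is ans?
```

Answer: 8

Derivation:
Trace (tracking ans):
z = 2  # -> z = 2
count = z ** 3  # -> count = 8
ans = count % 9  # -> ans = 8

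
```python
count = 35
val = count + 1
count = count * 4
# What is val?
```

Trace (tracking val):
count = 35  # -> count = 35
val = count + 1  # -> val = 36
count = count * 4  # -> count = 140

Answer: 36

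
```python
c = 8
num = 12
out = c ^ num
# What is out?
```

Trace (tracking out):
c = 8  # -> c = 8
num = 12  # -> num = 12
out = c ^ num  # -> out = 4

Answer: 4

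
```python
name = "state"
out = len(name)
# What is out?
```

Answer: 5

Derivation:
Trace (tracking out):
name = 'state'  # -> name = 'state'
out = len(name)  # -> out = 5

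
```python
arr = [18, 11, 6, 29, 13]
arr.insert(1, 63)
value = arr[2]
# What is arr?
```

Trace (tracking arr):
arr = [18, 11, 6, 29, 13]  # -> arr = [18, 11, 6, 29, 13]
arr.insert(1, 63)  # -> arr = [18, 63, 11, 6, 29, 13]
value = arr[2]  # -> value = 11

Answer: [18, 63, 11, 6, 29, 13]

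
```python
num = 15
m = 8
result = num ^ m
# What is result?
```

Answer: 7

Derivation:
Trace (tracking result):
num = 15  # -> num = 15
m = 8  # -> m = 8
result = num ^ m  # -> result = 7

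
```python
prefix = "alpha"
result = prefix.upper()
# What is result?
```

Answer: 'ALPHA'

Derivation:
Trace (tracking result):
prefix = 'alpha'  # -> prefix = 'alpha'
result = prefix.upper()  # -> result = 'ALPHA'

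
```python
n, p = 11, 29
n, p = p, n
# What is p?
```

Answer: 11

Derivation:
Trace (tracking p):
n, p = (11, 29)  # -> n = 11, p = 29
n, p = (p, n)  # -> n = 29, p = 11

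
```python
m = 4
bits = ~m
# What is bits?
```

Trace (tracking bits):
m = 4  # -> m = 4
bits = ~m  # -> bits = -5

Answer: -5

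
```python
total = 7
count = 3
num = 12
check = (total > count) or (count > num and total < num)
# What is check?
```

Trace (tracking check):
total = 7  # -> total = 7
count = 3  # -> count = 3
num = 12  # -> num = 12
check = total > count or (count > num and total < num)  # -> check = True

Answer: True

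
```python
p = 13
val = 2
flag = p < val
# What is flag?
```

Trace (tracking flag):
p = 13  # -> p = 13
val = 2  # -> val = 2
flag = p < val  # -> flag = False

Answer: False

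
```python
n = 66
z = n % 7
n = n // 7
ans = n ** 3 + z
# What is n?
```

Answer: 9

Derivation:
Trace (tracking n):
n = 66  # -> n = 66
z = n % 7  # -> z = 3
n = n // 7  # -> n = 9
ans = n ** 3 + z  # -> ans = 732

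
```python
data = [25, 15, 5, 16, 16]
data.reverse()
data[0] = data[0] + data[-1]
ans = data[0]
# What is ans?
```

Trace (tracking ans):
data = [25, 15, 5, 16, 16]  # -> data = [25, 15, 5, 16, 16]
data.reverse()  # -> data = [16, 16, 5, 15, 25]
data[0] = data[0] + data[-1]  # -> data = [41, 16, 5, 15, 25]
ans = data[0]  # -> ans = 41

Answer: 41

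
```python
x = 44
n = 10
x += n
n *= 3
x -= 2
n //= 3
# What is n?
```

Answer: 10

Derivation:
Trace (tracking n):
x = 44  # -> x = 44
n = 10  # -> n = 10
x += n  # -> x = 54
n *= 3  # -> n = 30
x -= 2  # -> x = 52
n //= 3  # -> n = 10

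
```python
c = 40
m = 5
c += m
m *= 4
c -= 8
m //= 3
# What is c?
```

Trace (tracking c):
c = 40  # -> c = 40
m = 5  # -> m = 5
c += m  # -> c = 45
m *= 4  # -> m = 20
c -= 8  # -> c = 37
m //= 3  # -> m = 6

Answer: 37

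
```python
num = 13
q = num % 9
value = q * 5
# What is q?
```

Answer: 4

Derivation:
Trace (tracking q):
num = 13  # -> num = 13
q = num % 9  # -> q = 4
value = q * 5  # -> value = 20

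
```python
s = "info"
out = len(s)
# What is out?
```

Trace (tracking out):
s = 'info'  # -> s = 'info'
out = len(s)  # -> out = 4

Answer: 4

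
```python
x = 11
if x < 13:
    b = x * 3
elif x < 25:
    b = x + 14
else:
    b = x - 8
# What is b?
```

Answer: 33

Derivation:
Trace (tracking b):
x = 11  # -> x = 11
if x < 13:  # condition is True
    b = x * 3  # -> b = 33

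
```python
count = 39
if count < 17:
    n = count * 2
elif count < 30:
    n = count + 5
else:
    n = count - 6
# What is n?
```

Trace (tracking n):
count = 39  # -> count = 39
if count < 17:  # condition is False
elif count < 30:  # condition is False
else:
    n = count - 6  # -> n = 33

Answer: 33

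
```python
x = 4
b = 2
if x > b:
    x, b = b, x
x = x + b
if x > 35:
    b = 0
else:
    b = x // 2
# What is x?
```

Trace (tracking x):
x = 4  # -> x = 4
b = 2  # -> b = 2
if x > b:  # condition is True
    x, b = (b, x)  # -> x = 2, b = 4
x = x + b  # -> x = 6
if x > 35:  # condition is False
else:
    b = x // 2  # -> b = 3

Answer: 6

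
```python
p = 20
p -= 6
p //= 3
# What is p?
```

Trace (tracking p):
p = 20  # -> p = 20
p -= 6  # -> p = 14
p //= 3  # -> p = 4

Answer: 4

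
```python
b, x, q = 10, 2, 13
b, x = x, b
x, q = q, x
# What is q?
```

Trace (tracking q):
b, x, q = (10, 2, 13)  # -> b = 10, x = 2, q = 13
b, x = (x, b)  # -> b = 2, x = 10
x, q = (q, x)  # -> x = 13, q = 10

Answer: 10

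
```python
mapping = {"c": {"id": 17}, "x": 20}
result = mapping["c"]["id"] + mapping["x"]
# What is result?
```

Answer: 37

Derivation:
Trace (tracking result):
mapping = {'c': {'id': 17}, 'x': 20}  # -> mapping = {'c': {'id': 17}, 'x': 20}
result = mapping['c']['id'] + mapping['x']  # -> result = 37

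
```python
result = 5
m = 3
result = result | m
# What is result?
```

Trace (tracking result):
result = 5  # -> result = 5
m = 3  # -> m = 3
result = result | m  # -> result = 7

Answer: 7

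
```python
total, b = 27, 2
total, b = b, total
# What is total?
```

Answer: 2

Derivation:
Trace (tracking total):
total, b = (27, 2)  # -> total = 27, b = 2
total, b = (b, total)  # -> total = 2, b = 27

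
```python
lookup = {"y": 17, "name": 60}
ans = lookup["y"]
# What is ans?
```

Answer: 17

Derivation:
Trace (tracking ans):
lookup = {'y': 17, 'name': 60}  # -> lookup = {'y': 17, 'name': 60}
ans = lookup['y']  # -> ans = 17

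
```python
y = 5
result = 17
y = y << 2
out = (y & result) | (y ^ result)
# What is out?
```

Answer: 21

Derivation:
Trace (tracking out):
y = 5  # -> y = 5
result = 17  # -> result = 17
y = y << 2  # -> y = 20
out = y & result | y ^ result  # -> out = 21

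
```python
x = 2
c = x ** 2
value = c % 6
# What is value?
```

Answer: 4

Derivation:
Trace (tracking value):
x = 2  # -> x = 2
c = x ** 2  # -> c = 4
value = c % 6  # -> value = 4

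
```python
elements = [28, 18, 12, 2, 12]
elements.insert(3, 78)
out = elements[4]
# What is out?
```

Trace (tracking out):
elements = [28, 18, 12, 2, 12]  # -> elements = [28, 18, 12, 2, 12]
elements.insert(3, 78)  # -> elements = [28, 18, 12, 78, 2, 12]
out = elements[4]  # -> out = 2

Answer: 2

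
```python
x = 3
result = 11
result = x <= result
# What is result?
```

Trace (tracking result):
x = 3  # -> x = 3
result = 11  # -> result = 11
result = x <= result  # -> result = True

Answer: True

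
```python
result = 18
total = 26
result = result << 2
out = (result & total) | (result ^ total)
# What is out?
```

Trace (tracking out):
result = 18  # -> result = 18
total = 26  # -> total = 26
result = result << 2  # -> result = 72
out = result & total | result ^ total  # -> out = 90

Answer: 90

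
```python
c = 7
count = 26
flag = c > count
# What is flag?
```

Answer: False

Derivation:
Trace (tracking flag):
c = 7  # -> c = 7
count = 26  # -> count = 26
flag = c > count  # -> flag = False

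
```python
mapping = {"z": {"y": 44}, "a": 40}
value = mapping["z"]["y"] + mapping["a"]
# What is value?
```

Answer: 84

Derivation:
Trace (tracking value):
mapping = {'z': {'y': 44}, 'a': 40}  # -> mapping = {'z': {'y': 44}, 'a': 40}
value = mapping['z']['y'] + mapping['a']  # -> value = 84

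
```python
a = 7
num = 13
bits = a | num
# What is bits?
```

Trace (tracking bits):
a = 7  # -> a = 7
num = 13  # -> num = 13
bits = a | num  # -> bits = 15

Answer: 15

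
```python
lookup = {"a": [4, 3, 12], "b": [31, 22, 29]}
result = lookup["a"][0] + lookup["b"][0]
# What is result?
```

Trace (tracking result):
lookup = {'a': [4, 3, 12], 'b': [31, 22, 29]}  # -> lookup = {'a': [4, 3, 12], 'b': [31, 22, 29]}
result = lookup['a'][0] + lookup['b'][0]  # -> result = 35

Answer: 35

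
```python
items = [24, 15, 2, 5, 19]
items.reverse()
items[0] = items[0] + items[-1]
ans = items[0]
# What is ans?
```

Trace (tracking ans):
items = [24, 15, 2, 5, 19]  # -> items = [24, 15, 2, 5, 19]
items.reverse()  # -> items = [19, 5, 2, 15, 24]
items[0] = items[0] + items[-1]  # -> items = [43, 5, 2, 15, 24]
ans = items[0]  # -> ans = 43

Answer: 43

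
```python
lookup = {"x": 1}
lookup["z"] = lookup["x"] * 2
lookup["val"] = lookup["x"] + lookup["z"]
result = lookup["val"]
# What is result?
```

Trace (tracking result):
lookup = {'x': 1}  # -> lookup = {'x': 1}
lookup['z'] = lookup['x'] * 2  # -> lookup = {'x': 1, 'z': 2}
lookup['val'] = lookup['x'] + lookup['z']  # -> lookup = {'x': 1, 'z': 2, 'val': 3}
result = lookup['val']  # -> result = 3

Answer: 3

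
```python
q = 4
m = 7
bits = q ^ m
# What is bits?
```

Trace (tracking bits):
q = 4  # -> q = 4
m = 7  # -> m = 7
bits = q ^ m  # -> bits = 3

Answer: 3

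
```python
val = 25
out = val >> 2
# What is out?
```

Trace (tracking out):
val = 25  # -> val = 25
out = val >> 2  # -> out = 6

Answer: 6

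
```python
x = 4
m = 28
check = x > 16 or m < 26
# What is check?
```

Trace (tracking check):
x = 4  # -> x = 4
m = 28  # -> m = 28
check = x > 16 or m < 26  # -> check = False

Answer: False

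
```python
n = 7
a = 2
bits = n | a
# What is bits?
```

Answer: 7

Derivation:
Trace (tracking bits):
n = 7  # -> n = 7
a = 2  # -> a = 2
bits = n | a  # -> bits = 7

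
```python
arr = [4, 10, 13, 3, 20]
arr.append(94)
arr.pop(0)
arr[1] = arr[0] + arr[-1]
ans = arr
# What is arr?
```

Trace (tracking arr):
arr = [4, 10, 13, 3, 20]  # -> arr = [4, 10, 13, 3, 20]
arr.append(94)  # -> arr = [4, 10, 13, 3, 20, 94]
arr.pop(0)  # -> arr = [10, 13, 3, 20, 94]
arr[1] = arr[0] + arr[-1]  # -> arr = [10, 104, 3, 20, 94]
ans = arr  # -> ans = [10, 104, 3, 20, 94]

Answer: [10, 104, 3, 20, 94]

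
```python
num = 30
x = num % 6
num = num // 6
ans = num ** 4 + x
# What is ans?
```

Trace (tracking ans):
num = 30  # -> num = 30
x = num % 6  # -> x = 0
num = num // 6  # -> num = 5
ans = num ** 4 + x  # -> ans = 625

Answer: 625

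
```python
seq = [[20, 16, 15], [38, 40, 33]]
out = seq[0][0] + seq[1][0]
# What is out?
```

Answer: 58

Derivation:
Trace (tracking out):
seq = [[20, 16, 15], [38, 40, 33]]  # -> seq = [[20, 16, 15], [38, 40, 33]]
out = seq[0][0] + seq[1][0]  # -> out = 58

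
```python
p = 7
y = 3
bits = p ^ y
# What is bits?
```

Trace (tracking bits):
p = 7  # -> p = 7
y = 3  # -> y = 3
bits = p ^ y  # -> bits = 4

Answer: 4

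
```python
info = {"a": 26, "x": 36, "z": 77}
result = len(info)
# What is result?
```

Trace (tracking result):
info = {'a': 26, 'x': 36, 'z': 77}  # -> info = {'a': 26, 'x': 36, 'z': 77}
result = len(info)  # -> result = 3

Answer: 3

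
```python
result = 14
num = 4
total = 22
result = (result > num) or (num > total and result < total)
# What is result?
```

Trace (tracking result):
result = 14  # -> result = 14
num = 4  # -> num = 4
total = 22  # -> total = 22
result = result > num or (num > total and result < total)  # -> result = True

Answer: True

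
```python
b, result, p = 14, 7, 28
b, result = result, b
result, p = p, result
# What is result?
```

Answer: 28

Derivation:
Trace (tracking result):
b, result, p = (14, 7, 28)  # -> b = 14, result = 7, p = 28
b, result = (result, b)  # -> b = 7, result = 14
result, p = (p, result)  # -> result = 28, p = 14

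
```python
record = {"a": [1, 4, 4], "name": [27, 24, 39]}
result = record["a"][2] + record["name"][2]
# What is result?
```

Answer: 43

Derivation:
Trace (tracking result):
record = {'a': [1, 4, 4], 'name': [27, 24, 39]}  # -> record = {'a': [1, 4, 4], 'name': [27, 24, 39]}
result = record['a'][2] + record['name'][2]  # -> result = 43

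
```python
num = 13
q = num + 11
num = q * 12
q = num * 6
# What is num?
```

Trace (tracking num):
num = 13  # -> num = 13
q = num + 11  # -> q = 24
num = q * 12  # -> num = 288
q = num * 6  # -> q = 1728

Answer: 288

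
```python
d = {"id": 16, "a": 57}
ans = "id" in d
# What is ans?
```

Trace (tracking ans):
d = {'id': 16, 'a': 57}  # -> d = {'id': 16, 'a': 57}
ans = 'id' in d  # -> ans = True

Answer: True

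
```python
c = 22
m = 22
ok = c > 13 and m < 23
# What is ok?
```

Answer: True

Derivation:
Trace (tracking ok):
c = 22  # -> c = 22
m = 22  # -> m = 22
ok = c > 13 and m < 23  # -> ok = True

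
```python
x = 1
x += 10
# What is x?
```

Answer: 11

Derivation:
Trace (tracking x):
x = 1  # -> x = 1
x += 10  # -> x = 11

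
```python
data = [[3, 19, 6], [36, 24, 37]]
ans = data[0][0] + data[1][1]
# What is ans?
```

Trace (tracking ans):
data = [[3, 19, 6], [36, 24, 37]]  # -> data = [[3, 19, 6], [36, 24, 37]]
ans = data[0][0] + data[1][1]  # -> ans = 27

Answer: 27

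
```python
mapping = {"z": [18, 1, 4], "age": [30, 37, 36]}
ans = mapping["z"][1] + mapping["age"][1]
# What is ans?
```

Answer: 38

Derivation:
Trace (tracking ans):
mapping = {'z': [18, 1, 4], 'age': [30, 37, 36]}  # -> mapping = {'z': [18, 1, 4], 'age': [30, 37, 36]}
ans = mapping['z'][1] + mapping['age'][1]  # -> ans = 38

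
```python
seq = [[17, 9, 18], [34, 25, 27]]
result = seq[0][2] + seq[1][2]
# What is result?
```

Answer: 45

Derivation:
Trace (tracking result):
seq = [[17, 9, 18], [34, 25, 27]]  # -> seq = [[17, 9, 18], [34, 25, 27]]
result = seq[0][2] + seq[1][2]  # -> result = 45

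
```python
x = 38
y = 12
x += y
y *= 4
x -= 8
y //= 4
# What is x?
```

Trace (tracking x):
x = 38  # -> x = 38
y = 12  # -> y = 12
x += y  # -> x = 50
y *= 4  # -> y = 48
x -= 8  # -> x = 42
y //= 4  # -> y = 12

Answer: 42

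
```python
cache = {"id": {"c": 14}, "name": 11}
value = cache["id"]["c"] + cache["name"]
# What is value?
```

Trace (tracking value):
cache = {'id': {'c': 14}, 'name': 11}  # -> cache = {'id': {'c': 14}, 'name': 11}
value = cache['id']['c'] + cache['name']  # -> value = 25

Answer: 25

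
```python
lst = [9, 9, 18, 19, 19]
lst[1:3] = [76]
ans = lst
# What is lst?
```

Trace (tracking lst):
lst = [9, 9, 18, 19, 19]  # -> lst = [9, 9, 18, 19, 19]
lst[1:3] = [76]  # -> lst = [9, 76, 19, 19]
ans = lst  # -> ans = [9, 76, 19, 19]

Answer: [9, 76, 19, 19]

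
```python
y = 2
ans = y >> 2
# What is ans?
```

Trace (tracking ans):
y = 2  # -> y = 2
ans = y >> 2  # -> ans = 0

Answer: 0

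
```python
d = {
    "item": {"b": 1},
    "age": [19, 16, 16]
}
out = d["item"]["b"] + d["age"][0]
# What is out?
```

Answer: 20

Derivation:
Trace (tracking out):
d = {'item': {'b': 1}, 'age': [19, 16, 16]}  # -> d = {'item': {'b': 1}, 'age': [19, 16, 16]}
out = d['item']['b'] + d['age'][0]  # -> out = 20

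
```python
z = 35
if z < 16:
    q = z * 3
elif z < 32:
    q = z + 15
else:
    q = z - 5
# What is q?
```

Trace (tracking q):
z = 35  # -> z = 35
if z < 16:  # condition is False
elif z < 32:  # condition is False
else:
    q = z - 5  # -> q = 30

Answer: 30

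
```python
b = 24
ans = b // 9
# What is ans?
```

Answer: 2

Derivation:
Trace (tracking ans):
b = 24  # -> b = 24
ans = b // 9  # -> ans = 2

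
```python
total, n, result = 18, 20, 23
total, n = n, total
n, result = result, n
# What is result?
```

Answer: 18

Derivation:
Trace (tracking result):
total, n, result = (18, 20, 23)  # -> total = 18, n = 20, result = 23
total, n = (n, total)  # -> total = 20, n = 18
n, result = (result, n)  # -> n = 23, result = 18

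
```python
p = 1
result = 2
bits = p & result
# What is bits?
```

Trace (tracking bits):
p = 1  # -> p = 1
result = 2  # -> result = 2
bits = p & result  # -> bits = 0

Answer: 0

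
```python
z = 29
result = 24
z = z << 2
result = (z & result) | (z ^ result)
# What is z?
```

Trace (tracking z):
z = 29  # -> z = 29
result = 24  # -> result = 24
z = z << 2  # -> z = 116
result = z & result | z ^ result  # -> result = 124

Answer: 116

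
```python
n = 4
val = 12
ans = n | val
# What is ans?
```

Trace (tracking ans):
n = 4  # -> n = 4
val = 12  # -> val = 12
ans = n | val  # -> ans = 12

Answer: 12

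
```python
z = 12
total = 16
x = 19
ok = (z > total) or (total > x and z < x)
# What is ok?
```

Answer: False

Derivation:
Trace (tracking ok):
z = 12  # -> z = 12
total = 16  # -> total = 16
x = 19  # -> x = 19
ok = z > total or (total > x and z < x)  # -> ok = False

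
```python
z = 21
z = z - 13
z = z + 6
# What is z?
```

Trace (tracking z):
z = 21  # -> z = 21
z = z - 13  # -> z = 8
z = z + 6  # -> z = 14

Answer: 14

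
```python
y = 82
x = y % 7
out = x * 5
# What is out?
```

Answer: 25

Derivation:
Trace (tracking out):
y = 82  # -> y = 82
x = y % 7  # -> x = 5
out = x * 5  # -> out = 25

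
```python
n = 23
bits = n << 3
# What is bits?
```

Answer: 184

Derivation:
Trace (tracking bits):
n = 23  # -> n = 23
bits = n << 3  # -> bits = 184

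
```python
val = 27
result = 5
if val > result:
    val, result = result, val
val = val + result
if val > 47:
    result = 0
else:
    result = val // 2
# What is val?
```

Trace (tracking val):
val = 27  # -> val = 27
result = 5  # -> result = 5
if val > result:  # condition is True
    val, result = (result, val)  # -> val = 5, result = 27
val = val + result  # -> val = 32
if val > 47:  # condition is False
else:
    result = val // 2  # -> result = 16

Answer: 32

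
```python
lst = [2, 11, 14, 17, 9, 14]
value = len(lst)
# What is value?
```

Answer: 6

Derivation:
Trace (tracking value):
lst = [2, 11, 14, 17, 9, 14]  # -> lst = [2, 11, 14, 17, 9, 14]
value = len(lst)  # -> value = 6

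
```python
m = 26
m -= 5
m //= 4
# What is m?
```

Trace (tracking m):
m = 26  # -> m = 26
m -= 5  # -> m = 21
m //= 4  # -> m = 5

Answer: 5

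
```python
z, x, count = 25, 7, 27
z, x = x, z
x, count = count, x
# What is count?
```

Trace (tracking count):
z, x, count = (25, 7, 27)  # -> z = 25, x = 7, count = 27
z, x = (x, z)  # -> z = 7, x = 25
x, count = (count, x)  # -> x = 27, count = 25

Answer: 25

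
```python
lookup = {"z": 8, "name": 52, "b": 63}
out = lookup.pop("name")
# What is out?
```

Answer: 52

Derivation:
Trace (tracking out):
lookup = {'z': 8, 'name': 52, 'b': 63}  # -> lookup = {'z': 8, 'name': 52, 'b': 63}
out = lookup.pop('name')  # -> out = 52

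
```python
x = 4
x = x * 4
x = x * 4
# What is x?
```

Answer: 64

Derivation:
Trace (tracking x):
x = 4  # -> x = 4
x = x * 4  # -> x = 16
x = x * 4  # -> x = 64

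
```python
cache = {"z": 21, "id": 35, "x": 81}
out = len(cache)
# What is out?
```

Trace (tracking out):
cache = {'z': 21, 'id': 35, 'x': 81}  # -> cache = {'z': 21, 'id': 35, 'x': 81}
out = len(cache)  # -> out = 3

Answer: 3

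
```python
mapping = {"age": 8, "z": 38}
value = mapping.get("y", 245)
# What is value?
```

Trace (tracking value):
mapping = {'age': 8, 'z': 38}  # -> mapping = {'age': 8, 'z': 38}
value = mapping.get('y', 245)  # -> value = 245

Answer: 245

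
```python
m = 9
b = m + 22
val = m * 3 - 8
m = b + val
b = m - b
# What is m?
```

Trace (tracking m):
m = 9  # -> m = 9
b = m + 22  # -> b = 31
val = m * 3 - 8  # -> val = 19
m = b + val  # -> m = 50
b = m - b  # -> b = 19

Answer: 50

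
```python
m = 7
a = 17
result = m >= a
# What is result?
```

Trace (tracking result):
m = 7  # -> m = 7
a = 17  # -> a = 17
result = m >= a  # -> result = False

Answer: False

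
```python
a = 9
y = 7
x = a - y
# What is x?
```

Answer: 2

Derivation:
Trace (tracking x):
a = 9  # -> a = 9
y = 7  # -> y = 7
x = a - y  # -> x = 2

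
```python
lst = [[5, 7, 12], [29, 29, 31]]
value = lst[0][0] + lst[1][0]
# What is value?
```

Answer: 34

Derivation:
Trace (tracking value):
lst = [[5, 7, 12], [29, 29, 31]]  # -> lst = [[5, 7, 12], [29, 29, 31]]
value = lst[0][0] + lst[1][0]  # -> value = 34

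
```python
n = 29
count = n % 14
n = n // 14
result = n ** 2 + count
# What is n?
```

Answer: 2

Derivation:
Trace (tracking n):
n = 29  # -> n = 29
count = n % 14  # -> count = 1
n = n // 14  # -> n = 2
result = n ** 2 + count  # -> result = 5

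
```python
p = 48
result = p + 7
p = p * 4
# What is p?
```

Trace (tracking p):
p = 48  # -> p = 48
result = p + 7  # -> result = 55
p = p * 4  # -> p = 192

Answer: 192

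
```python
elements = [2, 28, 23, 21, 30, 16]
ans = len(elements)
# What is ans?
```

Trace (tracking ans):
elements = [2, 28, 23, 21, 30, 16]  # -> elements = [2, 28, 23, 21, 30, 16]
ans = len(elements)  # -> ans = 6

Answer: 6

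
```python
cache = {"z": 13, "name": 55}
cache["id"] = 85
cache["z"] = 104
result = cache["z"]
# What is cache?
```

Trace (tracking cache):
cache = {'z': 13, 'name': 55}  # -> cache = {'z': 13, 'name': 55}
cache['id'] = 85  # -> cache = {'z': 13, 'name': 55, 'id': 85}
cache['z'] = 104  # -> cache = {'z': 104, 'name': 55, 'id': 85}
result = cache['z']  # -> result = 104

Answer: {'z': 104, 'name': 55, 'id': 85}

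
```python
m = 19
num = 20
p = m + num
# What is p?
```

Answer: 39

Derivation:
Trace (tracking p):
m = 19  # -> m = 19
num = 20  # -> num = 20
p = m + num  # -> p = 39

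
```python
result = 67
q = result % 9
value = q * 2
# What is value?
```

Answer: 8

Derivation:
Trace (tracking value):
result = 67  # -> result = 67
q = result % 9  # -> q = 4
value = q * 2  # -> value = 8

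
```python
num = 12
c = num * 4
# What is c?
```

Trace (tracking c):
num = 12  # -> num = 12
c = num * 4  # -> c = 48

Answer: 48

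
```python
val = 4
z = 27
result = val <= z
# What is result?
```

Trace (tracking result):
val = 4  # -> val = 4
z = 27  # -> z = 27
result = val <= z  # -> result = True

Answer: True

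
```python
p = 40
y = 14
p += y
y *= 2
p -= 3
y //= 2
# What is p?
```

Answer: 51

Derivation:
Trace (tracking p):
p = 40  # -> p = 40
y = 14  # -> y = 14
p += y  # -> p = 54
y *= 2  # -> y = 28
p -= 3  # -> p = 51
y //= 2  # -> y = 14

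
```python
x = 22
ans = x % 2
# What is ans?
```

Answer: 0

Derivation:
Trace (tracking ans):
x = 22  # -> x = 22
ans = x % 2  # -> ans = 0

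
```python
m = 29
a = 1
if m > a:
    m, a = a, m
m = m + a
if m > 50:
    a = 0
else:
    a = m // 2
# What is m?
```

Answer: 30

Derivation:
Trace (tracking m):
m = 29  # -> m = 29
a = 1  # -> a = 1
if m > a:  # condition is True
    m, a = (a, m)  # -> m = 1, a = 29
m = m + a  # -> m = 30
if m > 50:  # condition is False
else:
    a = m // 2  # -> a = 15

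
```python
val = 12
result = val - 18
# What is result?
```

Answer: -6

Derivation:
Trace (tracking result):
val = 12  # -> val = 12
result = val - 18  # -> result = -6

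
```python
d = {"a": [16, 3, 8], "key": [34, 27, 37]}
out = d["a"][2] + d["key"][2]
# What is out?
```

Trace (tracking out):
d = {'a': [16, 3, 8], 'key': [34, 27, 37]}  # -> d = {'a': [16, 3, 8], 'key': [34, 27, 37]}
out = d['a'][2] + d['key'][2]  # -> out = 45

Answer: 45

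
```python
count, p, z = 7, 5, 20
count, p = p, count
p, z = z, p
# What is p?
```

Answer: 20

Derivation:
Trace (tracking p):
count, p, z = (7, 5, 20)  # -> count = 7, p = 5, z = 20
count, p = (p, count)  # -> count = 5, p = 7
p, z = (z, p)  # -> p = 20, z = 7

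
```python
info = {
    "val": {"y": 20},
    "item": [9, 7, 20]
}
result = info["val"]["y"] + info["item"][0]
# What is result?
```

Answer: 29

Derivation:
Trace (tracking result):
info = {'val': {'y': 20}, 'item': [9, 7, 20]}  # -> info = {'val': {'y': 20}, 'item': [9, 7, 20]}
result = info['val']['y'] + info['item'][0]  # -> result = 29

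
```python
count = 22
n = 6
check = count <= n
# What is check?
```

Answer: False

Derivation:
Trace (tracking check):
count = 22  # -> count = 22
n = 6  # -> n = 6
check = count <= n  # -> check = False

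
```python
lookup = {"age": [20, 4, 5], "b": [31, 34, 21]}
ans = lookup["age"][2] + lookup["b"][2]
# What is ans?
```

Answer: 26

Derivation:
Trace (tracking ans):
lookup = {'age': [20, 4, 5], 'b': [31, 34, 21]}  # -> lookup = {'age': [20, 4, 5], 'b': [31, 34, 21]}
ans = lookup['age'][2] + lookup['b'][2]  # -> ans = 26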